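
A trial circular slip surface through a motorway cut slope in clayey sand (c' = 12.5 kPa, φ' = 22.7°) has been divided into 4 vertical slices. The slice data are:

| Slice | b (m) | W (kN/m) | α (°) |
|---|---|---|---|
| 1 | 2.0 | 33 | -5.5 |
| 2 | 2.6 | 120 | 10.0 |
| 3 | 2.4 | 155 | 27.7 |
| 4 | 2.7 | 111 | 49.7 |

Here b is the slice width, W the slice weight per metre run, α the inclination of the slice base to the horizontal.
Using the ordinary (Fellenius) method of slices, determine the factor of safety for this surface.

FS = 1.69

Ordinary method of slices: FS = Σ[c'·Δl_i + (W_i cosα_i)·tanφ'] / Σ W_i sinα_i, with Δl_i = b_i / cosα_i.
Slice 1: Δl = 2.0/cos(-5.5°) = 2.009 m; N'_1 = 33·cos(-5.5°) = 32.8; c'Δl = 25.12; W sinα = -3.2
Slice 2: Δl = 2.6/cos10.0° = 2.640 m; N'_2 = 120·cos10.0° = 118.2; c'Δl = 33.00; W sinα = 20.8
Slice 3: Δl = 2.4/cos27.7° = 2.711 m; N'_3 = 155·cos27.7° = 137.2; c'Δl = 33.88; W sinα = 72.1
Slice 4: Δl = 2.7/cos49.7° = 4.174 m; N'_4 = 111·cos49.7° = 71.8; c'Δl = 52.18; W sinα = 84.7
Σc'Δl = 144.2 kN/m; ΣN' = 360.1 kN/m; ΣW sinα = 174.4 kN/m
Resisting = 144.2 + 360.1·tan22.7° = 144.2 + 150.6 = 294.8 kN/m
FS = 294.8 / 174.4 = 1.691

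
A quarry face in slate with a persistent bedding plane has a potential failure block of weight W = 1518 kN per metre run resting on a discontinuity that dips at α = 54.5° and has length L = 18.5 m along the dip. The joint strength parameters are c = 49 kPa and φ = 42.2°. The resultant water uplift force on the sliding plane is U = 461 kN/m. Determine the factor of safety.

Resolving the block weight along and normal to the plane and applying the Mohr–Coulomb strength on the joint:
N' = W cosα − U = 1518·cos54.5° − 461 = 420.5 kN/m
Driving force T = W sinα = 1518·sin54.5° = 1235.8 kN/m
Resisting force R = c·L + N'·tanφ = 49·18.5 + 420.5·tan42.2° = 906.5 + 381.3 = 1287.8 kN/m
FS = R / T = 1287.8 / 1235.8 = 1.042

FS = 1.04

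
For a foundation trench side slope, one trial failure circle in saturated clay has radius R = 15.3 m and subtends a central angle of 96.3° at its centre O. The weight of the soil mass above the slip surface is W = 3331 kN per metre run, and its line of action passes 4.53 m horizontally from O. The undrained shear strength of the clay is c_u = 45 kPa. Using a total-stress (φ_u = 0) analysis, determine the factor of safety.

Taking moments about the centre O, the resisting moment is provided by the undrained shear strength acting along the arc:
Arc length L_a = R·θ = 15.3·(96.3°·π/180) = 15.3·1.6808 = 25.72 m
M_R = c_u·L_a·R = 45·25.72·15.3 = 17705.1 kN·m/m
M_D = W·d = 3331·4.53 = 15089.4 kN·m/m
FS = M_R / M_D = 17705.1 / 15089.4 = 1.173

FS = 1.17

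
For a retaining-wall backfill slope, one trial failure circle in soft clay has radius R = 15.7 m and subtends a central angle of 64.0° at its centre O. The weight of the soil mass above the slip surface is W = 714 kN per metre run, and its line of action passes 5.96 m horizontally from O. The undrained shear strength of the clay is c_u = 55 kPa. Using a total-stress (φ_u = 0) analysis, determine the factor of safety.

FS = 3.56

Taking moments about the centre O, the resisting moment is provided by the undrained shear strength acting along the arc:
Arc length L_a = R·θ = 15.7·(64.0°·π/180) = 15.7·1.1170 = 17.54 m
M_R = c_u·L_a·R = 55·17.54·15.7 = 15143.3 kN·m/m
M_D = W·d = 714·5.96 = 4255.4 kN·m/m
FS = M_R / M_D = 15143.3 / 4255.4 = 3.559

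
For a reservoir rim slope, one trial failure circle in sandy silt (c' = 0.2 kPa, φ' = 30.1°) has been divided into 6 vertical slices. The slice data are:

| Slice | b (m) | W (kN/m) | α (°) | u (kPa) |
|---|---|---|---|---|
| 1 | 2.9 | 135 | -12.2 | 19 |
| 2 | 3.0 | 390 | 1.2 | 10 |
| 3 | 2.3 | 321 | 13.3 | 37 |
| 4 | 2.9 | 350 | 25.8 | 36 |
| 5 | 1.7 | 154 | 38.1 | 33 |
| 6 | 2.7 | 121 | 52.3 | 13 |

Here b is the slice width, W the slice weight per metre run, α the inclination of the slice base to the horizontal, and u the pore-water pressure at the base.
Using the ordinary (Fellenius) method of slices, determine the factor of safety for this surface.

Ordinary method of slices: FS = Σ[c'·Δl_i + (W_i cosα_i − u_i·Δl_i)·tanφ'] / Σ W_i sinα_i, with Δl_i = b_i / cosα_i.
Slice 1: Δl = 2.9/cos(-12.2°) = 2.967 m; N'_1 = 135·cos(-12.2°) − 19·2.967 = 75.6; c'Δl = 0.59; W sinα = -28.5
Slice 2: Δl = 3.0/cos1.2° = 3.001 m; N'_2 = 390·cos1.2° − 10·3.001 = 359.9; c'Δl = 0.60; W sinα = 8.2
Slice 3: Δl = 2.3/cos13.3° = 2.363 m; N'_3 = 321·cos13.3° − 37·2.363 = 224.9; c'Δl = 0.47; W sinα = 73.8
Slice 4: Δl = 2.9/cos25.8° = 3.221 m; N'_4 = 350·cos25.8° − 36·3.221 = 199.2; c'Δl = 0.64; W sinα = 152.3
Slice 5: Δl = 1.7/cos38.1° = 2.160 m; N'_5 = 154·cos38.1° − 33·2.160 = 49.9; c'Δl = 0.43; W sinα = 95.0
Slice 6: Δl = 2.7/cos52.3° = 4.415 m; N'_6 = 121·cos52.3° − 13·4.415 = 16.6; c'Δl = 0.88; W sinα = 95.7
Σc'Δl = 3.6 kN/m; ΣN' = 926.1 kN/m; ΣW sinα = 396.6 kN/m
Resisting = 3.6 + 926.1·tan30.1° = 3.6 + 536.8 = 540.5 kN/m
FS = 540.5 / 396.6 = 1.363

FS = 1.36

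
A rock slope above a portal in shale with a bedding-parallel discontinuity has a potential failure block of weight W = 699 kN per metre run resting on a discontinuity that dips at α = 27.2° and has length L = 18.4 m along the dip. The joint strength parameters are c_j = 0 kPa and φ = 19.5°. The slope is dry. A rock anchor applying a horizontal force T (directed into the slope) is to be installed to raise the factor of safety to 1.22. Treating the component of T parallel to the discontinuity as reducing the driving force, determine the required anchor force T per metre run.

T = 136 kN/m

Resolving forces along and normal to the sliding plane, with the horizontal anchor force T adding T·sinα to the effective normal force and T·cosα acting up the plane against the driving force:
FS = [c_jL + (W cosα + T sinα) tanφ] / [W sinα − T cosα]
Without the anchor: N' = 621.7 kN/m, driving T_d = 319.5 kN/m, resisting R = 0·18.4 + 621.7·tan19.5° = 220.2 kN/m, FS = 0.69.
Setting FS = 1.22 and solving for T:
1.22·(319.5 − T cos27.2°) = 220.2 + T sin27.2°·tan19.5°
T·(sin27.2°·tan19.5° + 1.22·cos27.2°) = 1.22·319.5 − 220.2
T·(0.4571·0.3541 + 1.22·0.8894) = 389.8 − 220.2 = 169.6
T·1.2470 = 169.6
T = 136.0 kN/m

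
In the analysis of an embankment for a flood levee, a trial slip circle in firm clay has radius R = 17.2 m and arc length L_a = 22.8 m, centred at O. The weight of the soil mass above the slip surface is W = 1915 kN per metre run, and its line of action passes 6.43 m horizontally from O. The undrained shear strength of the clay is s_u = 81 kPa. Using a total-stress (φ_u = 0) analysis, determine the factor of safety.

FS = 2.58

Taking moments about the centre O, the resisting moment is provided by the undrained shear strength acting along the arc:
M_R = s_u·L_a·R = 81·22.80·17.2 = 31765.0 kN·m/m
M_D = W·d = 1915·6.43 = 12313.4 kN·m/m
FS = M_R / M_D = 31765.0 / 12313.4 = 2.580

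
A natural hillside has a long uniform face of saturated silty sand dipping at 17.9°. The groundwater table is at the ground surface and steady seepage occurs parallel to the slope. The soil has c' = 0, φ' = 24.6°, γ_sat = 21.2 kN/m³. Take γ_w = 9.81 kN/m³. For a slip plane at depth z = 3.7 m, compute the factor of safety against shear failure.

FS = 0.76

With seepage parallel to the slope and the water table at the surface, the effective normal stress on the slip plane uses the buoyant unit weight γ' = γ_sat − γ_w while the driving shear stress uses γ_sat:
FS = [c' + γ' z cos²β tanφ'] / [γ_sat z sinβ cosβ]
(For c' = 0 this reduces to FS = (γ'/γ_sat)·tanφ'/tanβ.)
γ' = 21.2 − 9.81 = 11.39 kN/m³
Numerator = 0.0 + 11.39·3.7·cos²17.9°·tan24.6° = 0.0 + 11.39·3.7·0.9055·0.4578 = 17.472 kPa
Denominator = 21.2·3.7·sin17.9°·cos17.9° = 21.2·3.7·0.3074·0.9516 = 22.942 kPa
FS = 17.472 / 22.942 = 0.762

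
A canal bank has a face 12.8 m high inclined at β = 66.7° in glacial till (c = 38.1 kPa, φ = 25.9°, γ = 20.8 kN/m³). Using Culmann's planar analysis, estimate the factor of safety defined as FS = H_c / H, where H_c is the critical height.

H_c = (4c/γ) · sinβ cosφ / [1 − cos(β − φ)]
    = (4·38.1/20.8) · sin66.7°·cos25.9° / [1 − cos40.8°]
    = 7.327 · 0.8262 / 0.2430 = 24.91 m
FS = H_c / H = 24.91 / 12.8 = 1.946

FS = 1.95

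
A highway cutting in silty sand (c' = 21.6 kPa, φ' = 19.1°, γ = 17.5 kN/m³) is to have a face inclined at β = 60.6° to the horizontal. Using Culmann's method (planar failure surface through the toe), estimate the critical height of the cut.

Culmann's analysis gives the critical failure plane at α_cr = (β + φ')/2 = (60.6 + 19.1)/2 = 39.9°, and the critical height
H_c = (4c'/γ) · sinβ cosφ' / [1 − cos(β − φ')]
    = (4·21.6/17.5) · sin60.6°·cos19.1° / [1 − cos(41.5°)]
    = 4.937 · 0.8712·0.9449 / [1 − 0.7490]
    = 4.937 · 0.8233 / 0.2510
    = 16.19 m

H_c = 16.19 m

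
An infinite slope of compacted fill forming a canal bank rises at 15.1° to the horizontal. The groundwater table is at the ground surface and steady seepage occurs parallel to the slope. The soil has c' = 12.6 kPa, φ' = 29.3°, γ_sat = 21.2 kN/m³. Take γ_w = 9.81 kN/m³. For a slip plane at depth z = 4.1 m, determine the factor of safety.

With seepage parallel to the slope and the water table at the surface, the effective normal stress on the slip plane uses the buoyant unit weight γ' = γ_sat − γ_w while the driving shear stress uses γ_sat:
FS = [c' + γ' z cos²β tanφ'] / [γ_sat z sinβ cosβ]
γ' = 21.2 − 9.81 = 11.39 kN/m³
Numerator = 12.6 + 11.39·4.1·cos²15.1°·tan29.3° = 12.6 + 11.39·4.1·0.9321·0.5612 = 37.028 kPa
Denominator = 21.2·4.1·sin15.1°·cos15.1° = 21.2·4.1·0.2605·0.9655 = 21.861 kPa
FS = 37.028 / 21.861 = 1.694

FS = 1.69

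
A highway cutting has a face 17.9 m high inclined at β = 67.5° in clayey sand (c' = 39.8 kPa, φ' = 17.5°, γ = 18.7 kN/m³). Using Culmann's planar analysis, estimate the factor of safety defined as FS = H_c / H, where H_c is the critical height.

FS = 1.17

H_c = (4c'/γ) · sinβ cosφ' / [1 − cos(β − φ')]
    = (4·39.8/18.7) · sin67.5°·cos17.5° / [1 − cos50.0°]
    = 8.513 · 0.8811 / 0.3572 = 21.00 m
FS = H_c / H = 21.00 / 17.9 = 1.173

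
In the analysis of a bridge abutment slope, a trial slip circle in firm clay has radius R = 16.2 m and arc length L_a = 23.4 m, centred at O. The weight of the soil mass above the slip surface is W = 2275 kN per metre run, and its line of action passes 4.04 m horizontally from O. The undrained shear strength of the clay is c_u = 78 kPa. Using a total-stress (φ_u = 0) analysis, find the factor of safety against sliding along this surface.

FS = 3.22

Taking moments about the centre O, the resisting moment is provided by the undrained shear strength acting along the arc:
M_R = c_u·L_a·R = 78·23.40·16.2 = 29568.2 kN·m/m
M_D = W·d = 2275·4.04 = 9191.0 kN·m/m
FS = M_R / M_D = 29568.2 / 9191.0 = 3.217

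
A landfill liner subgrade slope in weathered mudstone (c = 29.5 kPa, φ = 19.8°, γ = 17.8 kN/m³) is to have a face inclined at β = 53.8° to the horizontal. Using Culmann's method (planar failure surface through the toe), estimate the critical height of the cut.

H_c = 29.44 m

Culmann's analysis gives the critical failure plane at α_cr = (β + φ)/2 = (53.8 + 19.8)/2 = 36.8°, and the critical height
H_c = (4c/γ) · sinβ cosφ / [1 − cos(β − φ)]
    = (4·29.5/17.8) · sin53.8°·cos19.8° / [1 − cos(34.0°)]
    = 6.629 · 0.8070·0.9409 / [1 − 0.8290]
    = 6.629 · 0.7593 / 0.1710
    = 29.44 m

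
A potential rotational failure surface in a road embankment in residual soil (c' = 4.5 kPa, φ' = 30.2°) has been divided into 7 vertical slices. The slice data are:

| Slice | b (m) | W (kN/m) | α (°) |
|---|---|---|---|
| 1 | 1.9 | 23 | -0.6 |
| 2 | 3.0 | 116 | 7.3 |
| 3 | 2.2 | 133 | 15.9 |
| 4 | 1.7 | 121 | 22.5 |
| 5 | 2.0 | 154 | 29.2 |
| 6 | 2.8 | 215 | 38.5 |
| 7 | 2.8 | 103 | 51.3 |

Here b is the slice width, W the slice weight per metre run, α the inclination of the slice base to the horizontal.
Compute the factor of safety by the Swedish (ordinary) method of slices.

Ordinary method of slices: FS = Σ[c'·Δl_i + (W_i cosα_i)·tanφ'] / Σ W_i sinα_i, with Δl_i = b_i / cosα_i.
Slice 1: Δl = 1.9/cos(-0.6°) = 1.900 m; N'_1 = 23·cos(-0.6°) = 23.0; c'Δl = 8.55; W sinα = -0.2
Slice 2: Δl = 3.0/cos7.3° = 3.025 m; N'_2 = 116·cos7.3° = 115.1; c'Δl = 13.61; W sinα = 14.7
Slice 3: Δl = 2.2/cos15.9° = 2.288 m; N'_3 = 133·cos15.9° = 127.9; c'Δl = 10.29; W sinα = 36.4
Slice 4: Δl = 1.7/cos22.5° = 1.840 m; N'_4 = 121·cos22.5° = 111.8; c'Δl = 8.28; W sinα = 46.3
Slice 5: Δl = 2.0/cos29.2° = 2.291 m; N'_5 = 154·cos29.2° = 134.4; c'Δl = 10.31; W sinα = 75.1
Slice 6: Δl = 2.8/cos38.5° = 3.578 m; N'_6 = 215·cos38.5° = 168.3; c'Δl = 16.10; W sinα = 133.8
Slice 7: Δl = 2.8/cos51.3° = 4.478 m; N'_7 = 103·cos51.3° = 64.4; c'Δl = 20.15; W sinα = 80.4
Σc'Δl = 87.3 kN/m; ΣN' = 744.9 kN/m; ΣW sinα = 386.6 kN/m
Resisting = 87.3 + 744.9·tan30.2° = 87.3 + 433.5 = 520.8 kN/m
FS = 520.8 / 386.6 = 1.347

FS = 1.35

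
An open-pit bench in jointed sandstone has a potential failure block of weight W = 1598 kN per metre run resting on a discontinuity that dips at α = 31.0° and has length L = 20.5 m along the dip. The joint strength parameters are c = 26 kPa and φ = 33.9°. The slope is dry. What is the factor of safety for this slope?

FS = 1.77

Resolving the block weight along and normal to the plane and applying the Mohr–Coulomb strength on the joint:
N' = W cosα = 1598·cos31.0° = 1369.8 kN/m
Driving force T = W sinα = 1598·sin31.0° = 823.0 kN/m
Resisting force R = c·L + N'·tanφ = 26·20.5 + 1369.8·tan33.9° = 533.0 + 920.4 = 1453.4 kN/m
FS = R / T = 1453.4 / 823.0 = 1.766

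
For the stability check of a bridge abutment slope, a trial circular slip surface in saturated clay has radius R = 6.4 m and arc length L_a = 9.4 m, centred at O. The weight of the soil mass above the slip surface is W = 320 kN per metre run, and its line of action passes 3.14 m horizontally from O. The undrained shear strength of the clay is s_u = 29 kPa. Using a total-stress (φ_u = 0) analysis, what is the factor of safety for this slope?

FS = 1.74

Taking moments about the centre O, the resisting moment is provided by the undrained shear strength acting along the arc:
M_R = s_u·L_a·R = 29·9.40·6.4 = 1744.6 kN·m/m
M_D = W·d = 320·3.14 = 1004.8 kN·m/m
FS = M_R / M_D = 1744.6 / 1004.8 = 1.736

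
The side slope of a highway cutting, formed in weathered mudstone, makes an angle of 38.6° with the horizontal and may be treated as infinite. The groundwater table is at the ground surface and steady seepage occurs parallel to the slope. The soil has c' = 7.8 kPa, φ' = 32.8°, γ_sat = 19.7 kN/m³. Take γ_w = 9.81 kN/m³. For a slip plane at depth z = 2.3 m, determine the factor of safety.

FS = 0.76

With seepage parallel to the slope and the water table at the surface, the effective normal stress on the slip plane uses the buoyant unit weight γ' = γ_sat − γ_w while the driving shear stress uses γ_sat:
FS = [c' + γ' z cos²β tanφ'] / [γ_sat z sinβ cosβ]
γ' = 19.7 − 9.81 = 9.89 kN/m³
Numerator = 7.8 + 9.89·2.3·cos²38.6°·tan32.8° = 7.8 + 9.89·2.3·0.6108·0.6445 = 16.754 kPa
Denominator = 19.7·2.3·sin38.6°·cos38.6° = 19.7·2.3·0.6239·0.7815 = 22.092 kPa
FS = 16.754 / 22.092 = 0.758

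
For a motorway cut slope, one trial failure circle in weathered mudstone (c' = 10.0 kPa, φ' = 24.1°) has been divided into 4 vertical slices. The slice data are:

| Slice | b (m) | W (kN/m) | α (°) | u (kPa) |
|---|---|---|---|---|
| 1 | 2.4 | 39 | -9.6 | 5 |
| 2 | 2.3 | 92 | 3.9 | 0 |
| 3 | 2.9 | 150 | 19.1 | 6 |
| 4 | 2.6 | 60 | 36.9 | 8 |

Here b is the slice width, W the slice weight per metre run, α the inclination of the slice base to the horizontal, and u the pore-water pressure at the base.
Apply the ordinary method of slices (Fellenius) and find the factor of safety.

Ordinary method of slices: FS = Σ[c'·Δl_i + (W_i cosα_i − u_i·Δl_i)·tanφ'] / Σ W_i sinα_i, with Δl_i = b_i / cosα_i.
Slice 1: Δl = 2.4/cos(-9.6°) = 2.434 m; N'_1 = 39·cos(-9.6°) − 5·2.434 = 26.3; c'Δl = 24.34; W sinα = -6.5
Slice 2: Δl = 2.3/cos3.9° = 2.305 m; N'_2 = 92·cos3.9° − 0·2.305 = 91.8; c'Δl = 23.05; W sinα = 6.3
Slice 3: Δl = 2.9/cos19.1° = 3.069 m; N'_3 = 150·cos19.1° − 6·3.069 = 123.3; c'Δl = 30.69; W sinα = 49.1
Slice 4: Δl = 2.6/cos36.9° = 3.251 m; N'_4 = 60·cos36.9° − 8·3.251 = 22.0; c'Δl = 32.51; W sinα = 36.0
Σc'Δl = 110.6 kN/m; ΣN' = 263.4 kN/m; ΣW sinα = 84.9 kN/m
Resisting = 110.6 + 263.4·tan24.1° = 110.6 + 117.8 = 228.4 kN/m
FS = 228.4 / 84.9 = 2.692

FS = 2.69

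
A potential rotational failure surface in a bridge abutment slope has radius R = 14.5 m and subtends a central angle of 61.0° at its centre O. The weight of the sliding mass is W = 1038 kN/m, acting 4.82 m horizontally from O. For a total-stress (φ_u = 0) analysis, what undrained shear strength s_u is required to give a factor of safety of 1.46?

s_u = 32.6 kPa

FS = s_u·L_a·R / (W·d), so s_u = FS·W·d / (L_a·R).
Arc length L_a = R·θ = 14.5·(61.0°·π/180) = 14.5·1.0647 = 15.44 m
s_u = 1.46·1038·4.82 / (15.44·14.5) = 7304.6 / 223.84 = 32.63 kPa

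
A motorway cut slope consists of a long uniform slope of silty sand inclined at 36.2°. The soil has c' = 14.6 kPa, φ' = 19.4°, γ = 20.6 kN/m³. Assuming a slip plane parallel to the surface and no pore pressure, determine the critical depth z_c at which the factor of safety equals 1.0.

z_c = 2.87 m

Setting FS = 1.00 in FS = [c' + γz cos²β tanφ'] / [γz sinβ cosβ] and solving for z:
z = c' / [γ cosβ (FS·sinβ − cosβ·tanφ')]
  = 14.6 / [20.6·cos36.2°·(1.00·sin36.2° − cos36.2°·tan19.4°)]
  = 14.6 / [20.6·0.8070·(1.00·0.5906 − 0.8070·0.3522)]
  = 14.6 / 5.0939 = 2.866 m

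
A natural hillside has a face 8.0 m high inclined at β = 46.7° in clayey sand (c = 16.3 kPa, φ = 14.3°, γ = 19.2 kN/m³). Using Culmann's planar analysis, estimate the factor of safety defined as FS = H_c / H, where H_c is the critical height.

H_c = (4c/γ) · sinβ cosφ / [1 − cos(β − φ)]
    = (4·16.3/19.2) · sin46.7°·cos14.3° / [1 − cos32.4°]
    = 3.396 · 0.7052 / 0.1557 = 15.38 m
FS = H_c / H = 15.38 / 8.0 = 1.923

FS = 1.92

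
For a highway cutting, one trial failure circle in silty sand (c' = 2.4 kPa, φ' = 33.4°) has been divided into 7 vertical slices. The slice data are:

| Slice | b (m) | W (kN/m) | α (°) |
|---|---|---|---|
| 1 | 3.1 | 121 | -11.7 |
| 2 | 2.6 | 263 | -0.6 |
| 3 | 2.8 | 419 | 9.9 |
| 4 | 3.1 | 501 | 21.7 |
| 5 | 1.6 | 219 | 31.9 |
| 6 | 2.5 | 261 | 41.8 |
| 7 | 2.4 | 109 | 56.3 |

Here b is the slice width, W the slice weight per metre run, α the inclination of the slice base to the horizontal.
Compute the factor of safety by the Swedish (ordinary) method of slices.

FS = 1.92

Ordinary method of slices: FS = Σ[c'·Δl_i + (W_i cosα_i)·tanφ'] / Σ W_i sinα_i, with Δl_i = b_i / cosα_i.
Slice 1: Δl = 3.1/cos(-11.7°) = 3.166 m; N'_1 = 121·cos(-11.7°) = 118.5; c'Δl = 7.60; W sinα = -24.5
Slice 2: Δl = 2.6/cos(-0.6°) = 2.600 m; N'_2 = 263·cos(-0.6°) = 263.0; c'Δl = 6.24; W sinα = -2.8
Slice 3: Δl = 2.8/cos9.9° = 2.842 m; N'_3 = 419·cos9.9° = 412.8; c'Δl = 6.82; W sinα = 72.0
Slice 4: Δl = 3.1/cos21.7° = 3.336 m; N'_4 = 501·cos21.7° = 465.5; c'Δl = 8.01; W sinα = 185.2
Slice 5: Δl = 1.6/cos31.9° = 1.885 m; N'_5 = 219·cos31.9° = 185.9; c'Δl = 4.52; W sinα = 115.7
Slice 6: Δl = 2.5/cos41.8° = 3.354 m; N'_6 = 261·cos41.8° = 194.6; c'Δl = 8.05; W sinα = 174.0
Slice 7: Δl = 2.4/cos56.3° = 4.326 m; N'_7 = 109·cos56.3° = 60.5; c'Δl = 10.38; W sinα = 90.7
Σc'Δl = 51.6 kN/m; ΣN' = 1700.7 kN/m; ΣW sinα = 610.4 kN/m
Resisting = 51.6 + 1700.7·tan33.4° = 51.6 + 1121.4 = 1173.0 kN/m
FS = 1173.0 / 610.4 = 1.922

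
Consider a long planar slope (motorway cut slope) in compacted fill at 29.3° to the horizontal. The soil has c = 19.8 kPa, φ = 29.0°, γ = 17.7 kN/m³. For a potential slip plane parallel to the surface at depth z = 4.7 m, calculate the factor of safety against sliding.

FS = 1.55

For an infinite slope with a slip plane parallel to the surface (no pore pressure): FS = [c + γz cos²β tanφ] / [γz sinβ cosβ].
γz = 17.7·4.7 = 83.19 kN/m²
Numerator = 19.8 + 83.19·cos²29.3°·tan29.0° = 19.8 + 83.19·0.7605·0.5543 = 54.869 kPa
Denominator = 83.19·sin29.3°·cos29.3° = 83.19·0.4894·0.8721 = 35.503 kPa
FS = 54.869 / 35.503 = 1.545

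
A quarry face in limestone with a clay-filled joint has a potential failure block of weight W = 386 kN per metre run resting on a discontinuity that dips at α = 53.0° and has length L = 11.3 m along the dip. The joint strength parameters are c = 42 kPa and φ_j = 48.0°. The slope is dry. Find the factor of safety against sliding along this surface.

Resolving the block weight along and normal to the plane and applying the Mohr–Coulomb strength on the joint:
N' = W cosα = 386·cos53.0° = 232.3 kN/m
Driving force T = W sinα = 386·sin53.0° = 308.3 kN/m
Resisting force R = c·L + N'·tanφ_j = 42·11.3 + 232.3·tan48.0° = 474.6 + 258.0 = 732.6 kN/m
FS = R / T = 732.6 / 308.3 = 2.376

FS = 2.38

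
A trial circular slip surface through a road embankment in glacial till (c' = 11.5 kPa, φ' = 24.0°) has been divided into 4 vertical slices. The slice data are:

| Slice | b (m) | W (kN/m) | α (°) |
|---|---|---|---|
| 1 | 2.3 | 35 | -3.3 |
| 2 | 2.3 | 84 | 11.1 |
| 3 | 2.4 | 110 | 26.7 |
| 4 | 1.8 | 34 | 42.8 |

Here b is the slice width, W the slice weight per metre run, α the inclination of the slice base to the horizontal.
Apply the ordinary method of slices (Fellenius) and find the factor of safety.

Ordinary method of slices: FS = Σ[c'·Δl_i + (W_i cosα_i)·tanφ'] / Σ W_i sinα_i, with Δl_i = b_i / cosα_i.
Slice 1: Δl = 2.3/cos(-3.3°) = 2.304 m; N'_1 = 35·cos(-3.3°) = 34.9; c'Δl = 26.49; W sinα = -2.0
Slice 2: Δl = 2.3/cos11.1° = 2.344 m; N'_2 = 84·cos11.1° = 82.4; c'Δl = 26.95; W sinα = 16.2
Slice 3: Δl = 2.4/cos26.7° = 2.686 m; N'_3 = 110·cos26.7° = 98.3; c'Δl = 30.89; W sinα = 49.4
Slice 4: Δl = 1.8/cos42.8° = 2.453 m; N'_4 = 34·cos42.8° = 24.9; c'Δl = 28.21; W sinα = 23.1
Σc'Δl = 112.6 kN/m; ΣN' = 240.6 kN/m; ΣW sinα = 86.7 kN/m
Resisting = 112.6 + 240.6·tan24.0° = 112.6 + 107.1 = 219.7 kN/m
FS = 219.7 / 86.7 = 2.534

FS = 2.53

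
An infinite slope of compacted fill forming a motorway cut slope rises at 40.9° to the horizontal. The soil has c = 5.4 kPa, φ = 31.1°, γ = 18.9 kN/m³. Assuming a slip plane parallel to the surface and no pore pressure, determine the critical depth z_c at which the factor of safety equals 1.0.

z_c = 1.90 m

Setting FS = 1.00 in FS = [c + γz cos²β tanφ] / [γz sinβ cosβ] and solving for z:
z = c / [γ cosβ (FS·sinβ − cosβ·tanφ)]
  = 5.4 / [18.9·cos40.9°·(1.00·sin40.9° − cos40.9°·tan31.1°)]
  = 5.4 / [18.9·0.7559·(1.00·0.6547 − 0.7559·0.6032)]
  = 5.4 / 2.8397 = 1.902 m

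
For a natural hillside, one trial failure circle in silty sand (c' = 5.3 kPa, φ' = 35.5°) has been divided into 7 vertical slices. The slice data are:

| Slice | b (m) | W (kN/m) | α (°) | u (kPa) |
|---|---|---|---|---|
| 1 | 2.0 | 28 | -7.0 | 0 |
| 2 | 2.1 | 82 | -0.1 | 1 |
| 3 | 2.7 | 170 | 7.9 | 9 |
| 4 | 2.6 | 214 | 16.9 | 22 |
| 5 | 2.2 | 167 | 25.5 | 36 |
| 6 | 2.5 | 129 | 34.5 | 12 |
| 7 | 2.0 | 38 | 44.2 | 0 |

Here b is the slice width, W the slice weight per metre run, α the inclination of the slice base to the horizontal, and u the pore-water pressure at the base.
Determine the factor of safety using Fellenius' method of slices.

FS = 1.94

Ordinary method of slices: FS = Σ[c'·Δl_i + (W_i cosα_i − u_i·Δl_i)·tanφ'] / Σ W_i sinα_i, with Δl_i = b_i / cosα_i.
Slice 1: Δl = 2.0/cos(-7.0°) = 2.015 m; N'_1 = 28·cos(-7.0°) − 0·2.015 = 27.8; c'Δl = 10.68; W sinα = -3.4
Slice 2: Δl = 2.1/cos(-0.1°) = 2.100 m; N'_2 = 82·cos(-0.1°) − 1·2.100 = 79.9; c'Δl = 11.13; W sinα = -0.1
Slice 3: Δl = 2.7/cos7.9° = 2.726 m; N'_3 = 170·cos7.9° − 9·2.726 = 143.9; c'Δl = 14.45; W sinα = 23.4
Slice 4: Δl = 2.6/cos16.9° = 2.717 m; N'_4 = 214·cos16.9° − 22·2.717 = 145.0; c'Δl = 14.40; W sinα = 62.2
Slice 5: Δl = 2.2/cos25.5° = 2.437 m; N'_5 = 167·cos25.5° − 36·2.437 = 63.0; c'Δl = 12.92; W sinα = 71.9
Slice 6: Δl = 2.5/cos34.5° = 3.034 m; N'_6 = 129·cos34.5° − 12·3.034 = 69.9; c'Δl = 16.08; W sinα = 73.1
Slice 7: Δl = 2.0/cos44.2° = 2.790 m; N'_7 = 38·cos44.2° − 0·2.790 = 27.2; c'Δl = 14.79; W sinα = 26.5
Σc'Δl = 94.4 kN/m; ΣN' = 556.7 kN/m; ΣW sinα = 253.5 kN/m
Resisting = 94.4 + 556.7·tan35.5° = 94.4 + 397.1 = 491.5 kN/m
FS = 491.5 / 253.5 = 1.939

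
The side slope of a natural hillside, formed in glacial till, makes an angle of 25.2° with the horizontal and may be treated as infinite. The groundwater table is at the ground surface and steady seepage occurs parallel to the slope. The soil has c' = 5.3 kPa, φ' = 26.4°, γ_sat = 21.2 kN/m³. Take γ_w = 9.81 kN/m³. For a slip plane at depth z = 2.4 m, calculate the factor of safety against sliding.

FS = 0.84

With seepage parallel to the slope and the water table at the surface, the effective normal stress on the slip plane uses the buoyant unit weight γ' = γ_sat − γ_w while the driving shear stress uses γ_sat:
FS = [c' + γ' z cos²β tanφ'] / [γ_sat z sinβ cosβ]
γ' = 21.2 − 9.81 = 11.39 kN/m³
Numerator = 5.3 + 11.39·2.4·cos²25.2°·tan26.4° = 5.3 + 11.39·2.4·0.8187·0.4964 = 16.410 kPa
Denominator = 21.2·2.4·sin25.2°·cos25.2° = 21.2·2.4·0.4258·0.9048 = 19.602 kPa
FS = 16.410 / 19.602 = 0.837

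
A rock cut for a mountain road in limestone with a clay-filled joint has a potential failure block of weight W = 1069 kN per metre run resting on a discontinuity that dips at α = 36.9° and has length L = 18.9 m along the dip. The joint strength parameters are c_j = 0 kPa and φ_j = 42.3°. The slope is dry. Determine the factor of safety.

Resolving the block weight along and normal to the plane and applying the Mohr–Coulomb strength on the joint:
N' = W cosα = 1069·cos36.9° = 854.9 kN/m
Driving force T = W sinα = 1069·sin36.9° = 641.8 kN/m
Resisting force R = c_j·L + N'·tanφ_j = 0·18.9 + 854.9·tan42.3° = 0.0 + 777.9 = 777.9 kN/m
FS = R / T = 777.9 / 641.8 = 1.212

FS = 1.21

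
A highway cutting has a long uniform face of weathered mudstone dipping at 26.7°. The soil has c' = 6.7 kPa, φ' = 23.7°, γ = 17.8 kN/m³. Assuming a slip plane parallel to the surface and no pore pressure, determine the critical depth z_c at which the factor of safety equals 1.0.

z_c = 7.37 m

Setting FS = 1.00 in FS = [c' + γz cos²β tanφ'] / [γz sinβ cosβ] and solving for z:
z = c' / [γ cosβ (FS·sinβ − cosβ·tanφ')]
  = 6.7 / [17.8·cos26.7°·(1.00·sin26.7° − cos26.7°·tan23.7°)]
  = 6.7 / [17.8·0.8934·(1.00·0.4493 − 0.8934·0.4390)]
  = 6.7 / 0.9089 = 7.372 m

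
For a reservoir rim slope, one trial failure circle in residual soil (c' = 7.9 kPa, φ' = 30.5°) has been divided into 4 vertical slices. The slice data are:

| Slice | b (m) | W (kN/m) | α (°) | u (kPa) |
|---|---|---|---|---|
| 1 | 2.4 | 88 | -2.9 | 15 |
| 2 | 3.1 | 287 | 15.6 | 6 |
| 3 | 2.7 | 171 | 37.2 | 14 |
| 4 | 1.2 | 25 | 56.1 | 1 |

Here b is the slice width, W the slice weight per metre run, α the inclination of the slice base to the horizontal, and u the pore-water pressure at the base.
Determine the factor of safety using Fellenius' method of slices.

FS = 1.67

Ordinary method of slices: FS = Σ[c'·Δl_i + (W_i cosα_i − u_i·Δl_i)·tanφ'] / Σ W_i sinα_i, with Δl_i = b_i / cosα_i.
Slice 1: Δl = 2.4/cos(-2.9°) = 2.403 m; N'_1 = 88·cos(-2.9°) − 15·2.403 = 51.8; c'Δl = 18.98; W sinα = -4.5
Slice 2: Δl = 3.1/cos15.6° = 3.219 m; N'_2 = 287·cos15.6° − 6·3.219 = 257.1; c'Δl = 25.43; W sinα = 77.2
Slice 3: Δl = 2.7/cos37.2° = 3.390 m; N'_3 = 171·cos37.2° − 14·3.390 = 88.8; c'Δl = 26.78; W sinα = 103.4
Slice 4: Δl = 1.2/cos56.1° = 2.152 m; N'_4 = 25·cos56.1° − 1·2.152 = 11.8; c'Δl = 17.00; W sinα = 20.8
Σc'Δl = 88.2 kN/m; ΣN' = 409.5 kN/m; ΣW sinα = 196.9 kN/m
Resisting = 88.2 + 409.5·tan30.5° = 88.2 + 241.2 = 329.4 kN/m
FS = 329.4 / 196.9 = 1.673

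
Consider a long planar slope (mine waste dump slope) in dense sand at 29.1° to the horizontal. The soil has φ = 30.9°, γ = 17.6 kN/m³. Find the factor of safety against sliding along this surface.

For a dry cohesionless infinite slope the factor of safety is FS = tanφ / tanβ.
FS = tan30.9° / tan29.1° = 0.5985 / 0.5566 = 1.075

FS = 1.08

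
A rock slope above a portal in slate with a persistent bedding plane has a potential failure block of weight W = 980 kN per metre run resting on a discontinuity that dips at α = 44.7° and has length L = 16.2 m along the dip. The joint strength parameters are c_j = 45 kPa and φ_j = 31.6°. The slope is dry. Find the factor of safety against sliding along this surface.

FS = 1.68

Resolving the block weight along and normal to the plane and applying the Mohr–Coulomb strength on the joint:
N' = W cosα = 980·cos44.7° = 696.6 kN/m
Driving force T = W sinα = 980·sin44.7° = 689.3 kN/m
Resisting force R = c_j·L + N'·tanφ_j = 45·16.2 + 696.6·tan31.6° = 729.0 + 428.5 = 1157.5 kN/m
FS = R / T = 1157.5 / 689.3 = 1.679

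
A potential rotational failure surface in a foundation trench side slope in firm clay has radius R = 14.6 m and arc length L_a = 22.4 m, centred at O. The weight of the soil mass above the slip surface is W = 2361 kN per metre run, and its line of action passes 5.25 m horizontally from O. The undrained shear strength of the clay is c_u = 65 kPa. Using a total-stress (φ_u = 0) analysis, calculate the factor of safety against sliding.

FS = 1.71

Taking moments about the centre O, the resisting moment is provided by the undrained shear strength acting along the arc:
M_R = c_u·L_a·R = 65·22.40·14.6 = 21257.6 kN·m/m
M_D = W·d = 2361·5.25 = 12395.2 kN·m/m
FS = M_R / M_D = 21257.6 / 12395.2 = 1.715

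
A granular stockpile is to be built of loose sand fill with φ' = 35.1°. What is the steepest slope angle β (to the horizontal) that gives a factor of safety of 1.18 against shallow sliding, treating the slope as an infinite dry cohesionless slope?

β = 30.8°

For an infinite dry cohesionless slope FS = tanφ'/tanβ, so tanβ = tanφ' / FS.
tanβ = tan35.1° / 1.18 = 0.7028 / 1.18 = 0.5956
β = arctan(0.5956) = 30.78°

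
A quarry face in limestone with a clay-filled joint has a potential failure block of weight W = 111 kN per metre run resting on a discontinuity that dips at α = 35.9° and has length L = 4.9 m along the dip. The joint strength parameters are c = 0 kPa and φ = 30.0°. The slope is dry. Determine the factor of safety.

Resolving the block weight along and normal to the plane and applying the Mohr–Coulomb strength on the joint:
N' = W cosα = 111·cos35.9° = 89.9 kN/m
Driving force T = W sinα = 111·sin35.9° = 65.1 kN/m
Resisting force R = c·L + N'·tanφ = 0·4.9 + 89.9·tan30.0° = 0.0 + 51.9 = 51.9 kN/m
FS = R / T = 51.9 / 65.1 = 0.798

FS = 0.80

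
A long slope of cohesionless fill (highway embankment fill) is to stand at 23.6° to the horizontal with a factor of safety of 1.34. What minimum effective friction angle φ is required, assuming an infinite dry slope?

φ = 30.3°

FS = tanφ/tanβ ⇒ tanφ = FS · tanβ = 1.34 · tan23.6° = 0.5854
φ = arctan(0.5854) = 30.35°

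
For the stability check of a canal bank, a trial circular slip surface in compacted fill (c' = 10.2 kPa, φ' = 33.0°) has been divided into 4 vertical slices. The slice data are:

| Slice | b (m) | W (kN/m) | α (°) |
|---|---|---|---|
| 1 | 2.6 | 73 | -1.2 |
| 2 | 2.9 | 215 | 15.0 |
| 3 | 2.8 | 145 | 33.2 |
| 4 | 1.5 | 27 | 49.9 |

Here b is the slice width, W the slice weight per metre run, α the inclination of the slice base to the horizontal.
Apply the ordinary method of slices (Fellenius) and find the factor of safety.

Ordinary method of slices: FS = Σ[c'·Δl_i + (W_i cosα_i)·tanφ'] / Σ W_i sinα_i, with Δl_i = b_i / cosα_i.
Slice 1: Δl = 2.6/cos(-1.2°) = 2.601 m; N'_1 = 73·cos(-1.2°) = 73.0; c'Δl = 26.53; W sinα = -1.5
Slice 2: Δl = 2.9/cos15.0° = 3.002 m; N'_2 = 215·cos15.0° = 207.7; c'Δl = 30.62; W sinα = 55.6
Slice 3: Δl = 2.8/cos33.2° = 3.346 m; N'_3 = 145·cos33.2° = 121.3; c'Δl = 34.13; W sinα = 79.4
Slice 4: Δl = 1.5/cos49.9° = 2.329 m; N'_4 = 27·cos49.9° = 17.4; c'Δl = 23.75; W sinα = 20.7
Σc'Δl = 115.0 kN/m; ΣN' = 419.4 kN/m; ΣW sinα = 154.2 kN/m
Resisting = 115.0 + 419.4·tan33.0° = 115.0 + 272.3 = 387.4 kN/m
FS = 387.4 / 154.2 = 2.513

FS = 2.51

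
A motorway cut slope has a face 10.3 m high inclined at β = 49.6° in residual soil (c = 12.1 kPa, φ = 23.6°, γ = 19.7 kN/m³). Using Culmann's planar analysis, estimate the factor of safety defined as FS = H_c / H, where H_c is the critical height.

FS = 1.64

H_c = (4c/γ) · sinβ cosφ / [1 − cos(β − φ)]
    = (4·12.1/19.7) · sin49.6°·cos23.6° / [1 − cos26.0°]
    = 2.457 · 0.6978 / 0.1012 = 16.94 m
FS = H_c / H = 16.94 / 10.3 = 1.645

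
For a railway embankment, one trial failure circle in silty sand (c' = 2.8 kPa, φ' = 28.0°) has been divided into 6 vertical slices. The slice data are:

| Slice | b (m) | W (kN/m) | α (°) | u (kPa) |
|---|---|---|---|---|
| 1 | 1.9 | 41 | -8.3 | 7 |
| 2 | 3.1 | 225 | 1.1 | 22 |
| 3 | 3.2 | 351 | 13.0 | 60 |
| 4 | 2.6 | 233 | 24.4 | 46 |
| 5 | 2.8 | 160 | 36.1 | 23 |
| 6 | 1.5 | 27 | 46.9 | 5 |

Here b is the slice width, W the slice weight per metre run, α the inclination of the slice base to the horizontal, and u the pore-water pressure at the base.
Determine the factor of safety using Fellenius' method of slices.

Ordinary method of slices: FS = Σ[c'·Δl_i + (W_i cosα_i − u_i·Δl_i)·tanφ'] / Σ W_i sinα_i, with Δl_i = b_i / cosα_i.
Slice 1: Δl = 1.9/cos(-8.3°) = 1.920 m; N'_1 = 41·cos(-8.3°) − 7·1.920 = 27.1; c'Δl = 5.38; W sinα = -5.9
Slice 2: Δl = 3.1/cos1.1° = 3.101 m; N'_2 = 225·cos1.1° − 22·3.101 = 156.7; c'Δl = 8.68; W sinα = 4.3
Slice 3: Δl = 3.2/cos13.0° = 3.284 m; N'_3 = 351·cos13.0° − 60·3.284 = 145.0; c'Δl = 9.20; W sinα = 79.0
Slice 4: Δl = 2.6/cos24.4° = 2.855 m; N'_4 = 233·cos24.4° − 46·2.855 = 80.9; c'Δl = 7.99; W sinα = 96.3
Slice 5: Δl = 2.8/cos36.1° = 3.465 m; N'_5 = 160·cos36.1° − 23·3.465 = 49.6; c'Δl = 9.70; W sinα = 94.3
Slice 6: Δl = 1.5/cos46.9° = 2.195 m; N'_6 = 27·cos46.9° − 5·2.195 = 7.5; c'Δl = 6.15; W sinα = 19.7
Σc'Δl = 47.1 kN/m; ΣN' = 466.7 kN/m; ΣW sinα = 287.6 kN/m
Resisting = 47.1 + 466.7·tan28.0° = 47.1 + 248.2 = 295.3 kN/m
FS = 295.3 / 287.6 = 1.027

FS = 1.03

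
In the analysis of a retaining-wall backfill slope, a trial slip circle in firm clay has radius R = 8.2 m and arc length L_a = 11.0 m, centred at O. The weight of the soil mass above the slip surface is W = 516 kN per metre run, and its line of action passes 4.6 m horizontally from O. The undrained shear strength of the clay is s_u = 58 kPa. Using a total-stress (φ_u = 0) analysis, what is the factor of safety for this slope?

FS = 2.20

Taking moments about the centre O, the resisting moment is provided by the undrained shear strength acting along the arc:
M_R = s_u·L_a·R = 58·11.00·8.2 = 5231.6 kN·m/m
M_D = W·d = 516·4.6 = 2373.6 kN·m/m
FS = M_R / M_D = 5231.6 / 2373.6 = 2.204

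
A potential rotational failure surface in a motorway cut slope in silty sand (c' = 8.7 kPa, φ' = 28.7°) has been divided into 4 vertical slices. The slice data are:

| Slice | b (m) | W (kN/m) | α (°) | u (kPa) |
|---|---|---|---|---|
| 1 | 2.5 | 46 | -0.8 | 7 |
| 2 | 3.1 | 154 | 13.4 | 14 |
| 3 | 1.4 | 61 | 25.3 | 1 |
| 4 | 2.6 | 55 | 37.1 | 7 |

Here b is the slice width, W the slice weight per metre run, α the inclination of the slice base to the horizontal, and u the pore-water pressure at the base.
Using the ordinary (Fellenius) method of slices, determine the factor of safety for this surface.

FS = 2.18

Ordinary method of slices: FS = Σ[c'·Δl_i + (W_i cosα_i − u_i·Δl_i)·tanφ'] / Σ W_i sinα_i, with Δl_i = b_i / cosα_i.
Slice 1: Δl = 2.5/cos(-0.8°) = 2.500 m; N'_1 = 46·cos(-0.8°) − 7·2.500 = 28.5; c'Δl = 21.75; W sinα = -0.6
Slice 2: Δl = 3.1/cos13.4° = 3.187 m; N'_2 = 154·cos13.4° − 14·3.187 = 105.2; c'Δl = 27.72; W sinα = 35.7
Slice 3: Δl = 1.4/cos25.3° = 1.549 m; N'_3 = 61·cos25.3° − 1·1.549 = 53.6; c'Δl = 13.47; W sinα = 26.1
Slice 4: Δl = 2.6/cos37.1° = 3.260 m; N'_4 = 55·cos37.1° − 7·3.260 = 21.0; c'Δl = 28.36; W sinα = 33.2
Σc'Δl = 91.3 kN/m; ΣN' = 208.3 kN/m; ΣW sinα = 94.3 kN/m
Resisting = 91.3 + 208.3·tan28.7° = 91.3 + 114.1 = 205.4 kN/m
FS = 205.4 / 94.3 = 2.178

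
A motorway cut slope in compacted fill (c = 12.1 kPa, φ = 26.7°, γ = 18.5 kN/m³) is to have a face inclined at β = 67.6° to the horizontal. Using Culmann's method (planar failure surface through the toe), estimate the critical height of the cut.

H_c = 8.85 m

Culmann's analysis gives the critical failure plane at α_cr = (β + φ)/2 = (67.6 + 26.7)/2 = 47.1°, and the critical height
H_c = (4c/γ) · sinβ cosφ / [1 − cos(β − φ)]
    = (4·12.1/18.5) · sin67.6°·cos26.7° / [1 − cos(40.9°)]
    = 2.616 · 0.9245·0.8934 / [1 − 0.7559]
    = 2.616 · 0.8260 / 0.2441
    = 8.85 m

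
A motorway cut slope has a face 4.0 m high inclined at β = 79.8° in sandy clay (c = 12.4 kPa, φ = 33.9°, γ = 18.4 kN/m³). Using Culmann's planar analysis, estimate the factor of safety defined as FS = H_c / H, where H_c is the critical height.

FS = 1.81

H_c = (4c/γ) · sinβ cosφ / [1 − cos(β − φ)]
    = (4·12.4/18.4) · sin79.8°·cos33.9° / [1 − cos45.9°]
    = 2.696 · 0.8169 / 0.3041 = 7.24 m
FS = H_c / H = 7.24 / 4.0 = 1.810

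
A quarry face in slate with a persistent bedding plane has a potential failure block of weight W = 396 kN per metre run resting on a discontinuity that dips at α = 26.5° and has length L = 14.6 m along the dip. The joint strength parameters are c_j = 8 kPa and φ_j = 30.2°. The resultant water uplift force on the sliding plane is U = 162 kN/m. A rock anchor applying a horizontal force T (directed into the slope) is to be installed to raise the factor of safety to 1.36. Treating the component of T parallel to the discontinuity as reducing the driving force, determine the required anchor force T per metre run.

T = 8 kN/m

Resolving forces along and normal to the sliding plane, with the horizontal anchor force T adding T·sinα to the effective normal force and T·cosα acting up the plane against the driving force:
FS = [c_jL + (W cosα − U + T sinα) tanφ_j] / [W sinα − T cosα]
Without the anchor: N' = 192.4 kN/m, driving T_d = 176.7 kN/m, resisting R = 8·14.6 + 192.4·tan30.2° = 228.8 kN/m, FS = 1.29.
Setting FS = 1.36 and solving for T:
1.36·(176.7 − T cos26.5°) = 228.8 + T sin26.5°·tan30.2°
T·(sin26.5°·tan30.2° + 1.36·cos26.5°) = 1.36·176.7 − 228.8
T·(0.4462·0.5820 + 1.36·0.8949) = 240.3 − 228.8 = 11.5
T·1.4768 = 11.5
T = 7.8 kN/m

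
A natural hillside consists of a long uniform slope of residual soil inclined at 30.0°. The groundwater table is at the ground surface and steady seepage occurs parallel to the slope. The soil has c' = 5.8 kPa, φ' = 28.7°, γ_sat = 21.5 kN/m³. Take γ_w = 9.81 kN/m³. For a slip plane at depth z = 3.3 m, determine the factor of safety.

With seepage parallel to the slope and the water table at the surface, the effective normal stress on the slip plane uses the buoyant unit weight γ' = γ_sat − γ_w while the driving shear stress uses γ_sat:
FS = [c' + γ' z cos²β tanφ'] / [γ_sat z sinβ cosβ]
γ' = 21.5 − 9.81 = 11.69 kN/m³
Numerator = 5.8 + 11.69·3.3·cos²30.0°·tan28.7° = 5.8 + 11.69·3.3·0.7500·0.5475 = 21.640 kPa
Denominator = 21.5·3.3·sin30.0°·cos30.0° = 21.5·3.3·0.5000·0.8660 = 30.722 kPa
FS = 21.640 / 30.722 = 0.704

FS = 0.70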